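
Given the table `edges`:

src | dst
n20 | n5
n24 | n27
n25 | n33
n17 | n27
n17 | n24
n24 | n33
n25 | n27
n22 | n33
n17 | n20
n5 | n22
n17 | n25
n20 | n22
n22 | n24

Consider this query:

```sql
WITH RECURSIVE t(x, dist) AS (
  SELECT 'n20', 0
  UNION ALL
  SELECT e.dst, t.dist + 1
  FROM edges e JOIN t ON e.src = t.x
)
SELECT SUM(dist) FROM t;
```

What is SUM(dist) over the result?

Base: (n20, dist=0).
Iteration 1: edges from {n20} -> (n22, dist=1), (n5, dist=1).
Iteration 2: edges from {n22,n5} -> (n22, dist=2), (n24, dist=2), (n33, dist=2).
Iteration 3: edges from {n22,n24,n33} -> (n24, dist=3), (n27, dist=3), (n33, dist=3) x2. [UNION ALL keeps all 4 new rows, including repeats]
Iteration 4: edges from {n24,n27,n33} -> (n27, dist=4), (n33, dist=4).
Iteration 5: no outgoing edges from {n27,n33}; recursion stops.
SUM(dist) = 0 + 1 + 1 + 2 + 2 + 2 + 3 + 3 + 3 + 3 + 4 + 4 = 28.

28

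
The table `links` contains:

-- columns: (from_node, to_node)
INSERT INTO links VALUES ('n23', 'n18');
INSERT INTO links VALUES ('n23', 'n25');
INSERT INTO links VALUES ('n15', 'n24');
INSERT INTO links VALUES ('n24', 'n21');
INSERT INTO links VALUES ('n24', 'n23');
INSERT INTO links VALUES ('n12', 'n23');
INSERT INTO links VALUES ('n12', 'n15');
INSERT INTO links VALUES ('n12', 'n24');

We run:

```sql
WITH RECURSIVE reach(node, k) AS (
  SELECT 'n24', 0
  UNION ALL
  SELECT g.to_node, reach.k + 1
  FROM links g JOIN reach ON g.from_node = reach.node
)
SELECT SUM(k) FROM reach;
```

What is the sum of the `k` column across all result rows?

Base: (n24, k=0).
Iteration 1: edges from {n24} -> (n21, k=1), (n23, k=1).
Iteration 2: edges from {n21,n23} -> (n18, k=2), (n25, k=2).
Iteration 3: no outgoing edges from {n18,n25}; recursion stops.
SUM(k) = 0 + 1 + 1 + 2 + 2 = 6.

6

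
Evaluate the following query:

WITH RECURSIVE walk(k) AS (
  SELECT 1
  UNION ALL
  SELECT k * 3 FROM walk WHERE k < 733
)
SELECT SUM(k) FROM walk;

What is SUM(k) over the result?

Base: k=1.
Iteration 1: 1 < 733 holds -> k = 1 * 3 = 3.
Iteration 2: 3 < 733 holds -> k = 3 * 3 = 9.
Iteration 3: 9 < 733 holds -> k = 9 * 3 = 27.
Iteration 4: 27 < 733 holds -> k = 27 * 3 = 81.
Iteration 5: 81 < 733 holds -> k = 81 * 3 = 243.
Iteration 6: 243 < 733 holds -> k = 243 * 3 = 729.
Iteration 7: 729 < 733 holds -> k = 729 * 3 = 2187.
Iteration 8: 2187 < 733 fails; recursion stops.
SUM(k) = 1 + 3 + 9 + 27 + 81 + 243 + 729 + 2187 = 3280.

3280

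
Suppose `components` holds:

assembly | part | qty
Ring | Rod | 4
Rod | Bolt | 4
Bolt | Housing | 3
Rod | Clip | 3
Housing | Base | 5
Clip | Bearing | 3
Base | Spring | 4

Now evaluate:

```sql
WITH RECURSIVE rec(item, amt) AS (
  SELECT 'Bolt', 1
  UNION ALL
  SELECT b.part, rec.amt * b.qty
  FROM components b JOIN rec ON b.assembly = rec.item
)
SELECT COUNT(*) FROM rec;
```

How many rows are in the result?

4

Base: (Bolt, amt=1).
Iteration 1: components of {Bolt} -> Housing = 1*3 = 3.
Iteration 2: components of {Housing} -> Base = 3*5 = 15.
Iteration 3: components of {Base} -> Spring = 15*4 = 60.
Iteration 4: no further components; recursion stops.
Total rows emitted: 4.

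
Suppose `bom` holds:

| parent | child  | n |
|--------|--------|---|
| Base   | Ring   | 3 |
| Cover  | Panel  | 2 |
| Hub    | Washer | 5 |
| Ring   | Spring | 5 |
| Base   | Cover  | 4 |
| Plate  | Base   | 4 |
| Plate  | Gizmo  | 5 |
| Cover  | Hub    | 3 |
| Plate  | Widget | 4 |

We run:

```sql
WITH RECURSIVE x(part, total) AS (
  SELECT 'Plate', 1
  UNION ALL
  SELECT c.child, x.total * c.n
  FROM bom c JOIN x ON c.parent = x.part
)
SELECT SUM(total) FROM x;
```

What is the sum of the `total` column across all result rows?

422

Base: (Plate, total=1).
Iteration 1: components of {Plate} -> Base = 1*4 = 4, Gizmo = 1*5 = 5, Widget = 1*4 = 4.
Iteration 2: components of {Base,Gizmo,Widget} -> Cover = 4*4 = 16, Ring = 4*3 = 12.
Iteration 3: components of {Cover,Ring} -> Hub = 16*3 = 48, Panel = 16*2 = 32, Spring = 12*5 = 60.
Iteration 4: components of {Hub,Panel,Spring} -> Washer = 48*5 = 240.
Iteration 5: no further components; recursion stops.
SUM(total) = 1 + 4 + 4 + 5 + 16 + 12 + 48 + 32 + 60 + 240 = 422.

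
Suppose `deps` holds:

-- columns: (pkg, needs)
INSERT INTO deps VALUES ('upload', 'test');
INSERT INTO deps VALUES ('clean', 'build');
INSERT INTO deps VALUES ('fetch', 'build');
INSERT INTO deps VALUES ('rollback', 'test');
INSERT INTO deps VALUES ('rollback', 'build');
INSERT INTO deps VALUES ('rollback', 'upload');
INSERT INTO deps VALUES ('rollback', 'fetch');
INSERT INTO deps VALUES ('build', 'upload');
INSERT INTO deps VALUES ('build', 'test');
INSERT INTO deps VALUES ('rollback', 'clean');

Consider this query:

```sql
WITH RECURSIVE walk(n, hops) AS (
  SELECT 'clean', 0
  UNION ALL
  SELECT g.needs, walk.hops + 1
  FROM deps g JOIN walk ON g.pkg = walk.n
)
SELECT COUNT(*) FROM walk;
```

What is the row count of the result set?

Base: (clean, hops=0).
Iteration 1: edges from {clean} -> (build, hops=1).
Iteration 2: edges from {build} -> (test, hops=2), (upload, hops=2).
Iteration 3: edges from {test,upload} -> (test, hops=3).
Iteration 4: no outgoing edges from {test}; recursion stops.
Total rows emitted: 5.

5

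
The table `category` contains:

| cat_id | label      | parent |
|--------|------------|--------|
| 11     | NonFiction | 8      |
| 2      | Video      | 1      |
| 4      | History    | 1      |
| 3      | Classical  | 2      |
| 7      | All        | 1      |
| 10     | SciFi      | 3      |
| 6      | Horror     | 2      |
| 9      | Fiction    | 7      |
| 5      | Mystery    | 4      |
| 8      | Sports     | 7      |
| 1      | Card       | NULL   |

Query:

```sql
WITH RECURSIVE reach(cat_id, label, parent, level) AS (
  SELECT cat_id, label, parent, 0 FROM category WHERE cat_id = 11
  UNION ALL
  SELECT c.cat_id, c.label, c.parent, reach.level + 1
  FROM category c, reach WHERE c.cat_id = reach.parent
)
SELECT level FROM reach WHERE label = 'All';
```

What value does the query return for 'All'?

2

Base: cat_id=11 (NonFiction), parent=8, level 0.
Iteration 1: join on cat_id=8 -> Sports (id 8, parent=7, level 1).
Iteration 2: join on cat_id=7 -> All (id 7, parent=1, level 2).
Iteration 3: join on cat_id=1 -> Card (id 1, parent=NULL, level 3).
Iteration 4: parent is NULL; no match; recursion stops.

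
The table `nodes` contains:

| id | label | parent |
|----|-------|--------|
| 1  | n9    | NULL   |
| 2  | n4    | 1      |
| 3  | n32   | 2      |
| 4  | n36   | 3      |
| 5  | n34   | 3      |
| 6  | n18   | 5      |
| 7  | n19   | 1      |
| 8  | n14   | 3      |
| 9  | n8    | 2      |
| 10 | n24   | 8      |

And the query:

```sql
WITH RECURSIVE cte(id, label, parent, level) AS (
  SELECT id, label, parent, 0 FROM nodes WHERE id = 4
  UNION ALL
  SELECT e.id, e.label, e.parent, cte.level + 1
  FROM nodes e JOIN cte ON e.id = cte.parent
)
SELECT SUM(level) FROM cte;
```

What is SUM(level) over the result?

6

Base: id=4 (n36), parent=3, level 0.
Iteration 1: join on id=3 -> n32 (id 3, parent=2, level 1).
Iteration 2: join on id=2 -> n4 (id 2, parent=1, level 2).
Iteration 3: join on id=1 -> n9 (id 1, parent=NULL, level 3).
Iteration 4: parent is NULL; no match; recursion stops.
SUM(level) = 0 + 1 + 2 + 3 = 6.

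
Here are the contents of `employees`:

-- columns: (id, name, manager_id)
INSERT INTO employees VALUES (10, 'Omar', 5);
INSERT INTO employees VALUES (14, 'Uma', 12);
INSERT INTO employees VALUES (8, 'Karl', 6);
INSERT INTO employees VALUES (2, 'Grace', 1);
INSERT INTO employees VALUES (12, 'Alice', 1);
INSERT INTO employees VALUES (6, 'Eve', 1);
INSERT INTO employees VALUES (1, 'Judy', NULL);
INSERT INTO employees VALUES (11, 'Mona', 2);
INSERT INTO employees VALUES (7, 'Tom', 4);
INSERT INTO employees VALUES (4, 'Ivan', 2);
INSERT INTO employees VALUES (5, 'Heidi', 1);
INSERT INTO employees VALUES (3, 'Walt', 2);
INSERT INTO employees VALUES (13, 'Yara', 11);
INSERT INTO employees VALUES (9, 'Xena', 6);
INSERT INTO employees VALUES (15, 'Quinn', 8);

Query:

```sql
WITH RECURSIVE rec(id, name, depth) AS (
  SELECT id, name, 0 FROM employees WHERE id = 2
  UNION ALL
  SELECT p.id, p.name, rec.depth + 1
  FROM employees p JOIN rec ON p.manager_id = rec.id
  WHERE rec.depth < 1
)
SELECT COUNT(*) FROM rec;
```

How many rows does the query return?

Base: id=2 (Grace) at depth 0.
Iteration 1: rows with manager_id in {2} -> Walt (id 3, depth 1), Ivan (id 4, depth 1), Mona (id 11, depth 1).
Iteration 2: depth < 1 fails for all current rows; recursion stops.
Total rows emitted: 4.

4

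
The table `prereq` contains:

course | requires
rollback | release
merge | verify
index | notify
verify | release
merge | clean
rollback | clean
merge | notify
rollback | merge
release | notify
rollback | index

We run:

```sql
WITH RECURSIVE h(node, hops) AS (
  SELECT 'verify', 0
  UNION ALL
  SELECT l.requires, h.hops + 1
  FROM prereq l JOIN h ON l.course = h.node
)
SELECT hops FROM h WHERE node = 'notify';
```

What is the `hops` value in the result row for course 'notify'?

2

Base: (verify, hops=0).
Iteration 1: edges from {verify} -> (release, hops=1).
Iteration 2: edges from {release} -> (notify, hops=2).
Iteration 3: no outgoing edges from {notify}; recursion stops.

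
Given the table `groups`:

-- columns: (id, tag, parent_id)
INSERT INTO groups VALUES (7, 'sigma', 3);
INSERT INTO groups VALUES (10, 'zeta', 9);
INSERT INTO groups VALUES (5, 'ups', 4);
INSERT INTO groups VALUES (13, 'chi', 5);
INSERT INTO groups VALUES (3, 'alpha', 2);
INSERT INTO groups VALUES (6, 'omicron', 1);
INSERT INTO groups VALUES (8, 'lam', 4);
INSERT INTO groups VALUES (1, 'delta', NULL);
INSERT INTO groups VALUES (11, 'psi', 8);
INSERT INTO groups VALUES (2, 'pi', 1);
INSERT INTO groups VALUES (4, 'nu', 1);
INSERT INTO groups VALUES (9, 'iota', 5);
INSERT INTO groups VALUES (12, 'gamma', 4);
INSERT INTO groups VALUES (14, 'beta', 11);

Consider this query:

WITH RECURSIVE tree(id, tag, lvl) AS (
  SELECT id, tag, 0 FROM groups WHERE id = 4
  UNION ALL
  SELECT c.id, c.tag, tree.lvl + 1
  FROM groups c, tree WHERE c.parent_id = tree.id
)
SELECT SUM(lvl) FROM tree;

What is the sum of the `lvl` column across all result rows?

15

Base: id=4 (nu) at lvl 0.
Iteration 1: rows with parent_id in {4} -> ups (id 5, lvl 1), lam (id 8, lvl 1), gamma (id 12, lvl 1).
Iteration 2: rows with parent_id in {5,8,12} -> iota (id 9, lvl 2), psi (id 11, lvl 2), chi (id 13, lvl 2).
Iteration 3: rows with parent_id in {9,11,13} -> zeta (id 10, lvl 3), beta (id 14, lvl 3).
Iteration 4: no rows with parent_id in {10,14}; recursion stops.
SUM(lvl) = 0 + 1 + 1 + 1 + 2 + 2 + 2 + 3 + 3 = 15.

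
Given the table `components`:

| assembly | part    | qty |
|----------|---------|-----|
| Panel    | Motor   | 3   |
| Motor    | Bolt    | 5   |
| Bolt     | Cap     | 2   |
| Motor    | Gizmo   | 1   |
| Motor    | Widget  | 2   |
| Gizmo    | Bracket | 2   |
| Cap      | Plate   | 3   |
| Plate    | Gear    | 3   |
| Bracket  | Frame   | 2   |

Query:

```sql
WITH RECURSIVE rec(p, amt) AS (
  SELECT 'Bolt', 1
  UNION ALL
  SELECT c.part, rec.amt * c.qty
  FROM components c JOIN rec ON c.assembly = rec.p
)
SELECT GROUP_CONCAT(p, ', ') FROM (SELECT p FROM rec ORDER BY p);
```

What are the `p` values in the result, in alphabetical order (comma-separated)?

Bolt, Cap, Gear, Plate

Base: (Bolt, amt=1).
Iteration 1: components of {Bolt} -> Cap = 1*2 = 2.
Iteration 2: components of {Cap} -> Plate = 2*3 = 6.
Iteration 3: components of {Plate} -> Gear = 6*3 = 18.
Iteration 4: no further components; recursion stops.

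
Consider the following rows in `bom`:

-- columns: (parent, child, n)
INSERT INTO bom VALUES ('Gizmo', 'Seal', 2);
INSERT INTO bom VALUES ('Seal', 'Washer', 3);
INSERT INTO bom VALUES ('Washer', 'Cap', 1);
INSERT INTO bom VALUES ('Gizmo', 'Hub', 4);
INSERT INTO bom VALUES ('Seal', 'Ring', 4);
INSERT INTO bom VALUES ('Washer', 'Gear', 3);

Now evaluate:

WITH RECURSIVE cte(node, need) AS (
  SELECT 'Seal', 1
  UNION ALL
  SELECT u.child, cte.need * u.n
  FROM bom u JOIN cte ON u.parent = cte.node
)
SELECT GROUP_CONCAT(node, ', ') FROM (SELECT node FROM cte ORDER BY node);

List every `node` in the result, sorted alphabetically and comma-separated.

Base: (Seal, need=1).
Iteration 1: components of {Seal} -> Ring = 1*4 = 4, Washer = 1*3 = 3.
Iteration 2: components of {Ring,Washer} -> Cap = 3*1 = 3, Gear = 3*3 = 9.
Iteration 3: no further components; recursion stops.

Cap, Gear, Ring, Seal, Washer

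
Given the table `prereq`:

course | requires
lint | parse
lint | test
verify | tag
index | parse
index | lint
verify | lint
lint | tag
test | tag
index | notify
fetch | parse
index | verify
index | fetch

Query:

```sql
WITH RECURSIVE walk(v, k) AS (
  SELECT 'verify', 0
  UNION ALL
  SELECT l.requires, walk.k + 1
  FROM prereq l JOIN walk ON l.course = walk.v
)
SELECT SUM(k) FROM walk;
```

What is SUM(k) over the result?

11

Base: (verify, k=0).
Iteration 1: edges from {verify} -> (lint, k=1), (tag, k=1).
Iteration 2: edges from {lint,tag} -> (parse, k=2), (tag, k=2), (test, k=2).
Iteration 3: edges from {parse,tag,test} -> (tag, k=3).
Iteration 4: no outgoing edges from {tag}; recursion stops.
SUM(k) = 0 + 1 + 1 + 2 + 2 + 2 + 3 = 11.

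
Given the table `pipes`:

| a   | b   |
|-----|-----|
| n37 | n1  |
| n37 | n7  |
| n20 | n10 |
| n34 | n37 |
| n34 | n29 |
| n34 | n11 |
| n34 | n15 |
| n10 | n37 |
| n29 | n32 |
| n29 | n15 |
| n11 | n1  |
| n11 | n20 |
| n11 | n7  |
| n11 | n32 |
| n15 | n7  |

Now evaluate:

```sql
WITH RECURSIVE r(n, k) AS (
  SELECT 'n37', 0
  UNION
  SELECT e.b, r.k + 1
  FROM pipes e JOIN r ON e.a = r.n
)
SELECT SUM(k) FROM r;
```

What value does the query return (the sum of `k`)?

2

Base: (n37, k=0).
Iteration 1: edges from {n37} -> (n1, k=1), (n7, k=1).
Iteration 2: no outgoing edges from {n1,n7}; recursion stops.
SUM(k) = 0 + 1 + 1 = 2.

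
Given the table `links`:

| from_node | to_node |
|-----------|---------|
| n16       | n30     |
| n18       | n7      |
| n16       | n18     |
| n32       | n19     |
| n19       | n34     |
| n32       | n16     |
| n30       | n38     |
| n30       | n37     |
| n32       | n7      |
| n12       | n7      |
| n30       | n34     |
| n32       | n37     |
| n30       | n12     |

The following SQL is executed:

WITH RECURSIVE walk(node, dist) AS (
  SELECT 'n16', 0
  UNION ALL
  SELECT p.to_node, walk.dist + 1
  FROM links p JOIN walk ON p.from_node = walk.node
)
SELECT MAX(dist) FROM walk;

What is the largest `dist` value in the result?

3

Base: (n16, dist=0).
Iteration 1: edges from {n16} -> (n18, dist=1), (n30, dist=1).
Iteration 2: edges from {n18,n30} -> (n12, dist=2), (n34, dist=2), (n37, dist=2), (n38, dist=2), (n7, dist=2).
Iteration 3: edges from {n12,n34,n37,n38,n7} -> (n7, dist=3).
Iteration 4: no outgoing edges from {n7}; recursion stops.
dist values: 0, 1, 1, 2, 2, 2, 2, 2, 3; the maximum is 3.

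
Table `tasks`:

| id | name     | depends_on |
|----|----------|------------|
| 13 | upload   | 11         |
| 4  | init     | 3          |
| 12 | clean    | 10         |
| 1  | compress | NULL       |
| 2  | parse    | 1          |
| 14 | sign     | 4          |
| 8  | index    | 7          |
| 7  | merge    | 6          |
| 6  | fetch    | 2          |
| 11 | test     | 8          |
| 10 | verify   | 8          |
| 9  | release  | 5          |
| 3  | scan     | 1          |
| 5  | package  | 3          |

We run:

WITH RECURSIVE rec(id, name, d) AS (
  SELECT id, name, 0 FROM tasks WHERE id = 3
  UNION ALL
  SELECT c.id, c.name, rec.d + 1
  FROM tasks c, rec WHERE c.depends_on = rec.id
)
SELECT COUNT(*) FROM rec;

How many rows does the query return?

Base: id=3 (scan) at d 0.
Iteration 1: rows with depends_on in {3} -> init (id 4, d 1), package (id 5, d 1).
Iteration 2: rows with depends_on in {4,5} -> release (id 9, d 2), sign (id 14, d 2).
Iteration 3: no rows with depends_on in {9,14}; recursion stops.
Total rows emitted: 5.

5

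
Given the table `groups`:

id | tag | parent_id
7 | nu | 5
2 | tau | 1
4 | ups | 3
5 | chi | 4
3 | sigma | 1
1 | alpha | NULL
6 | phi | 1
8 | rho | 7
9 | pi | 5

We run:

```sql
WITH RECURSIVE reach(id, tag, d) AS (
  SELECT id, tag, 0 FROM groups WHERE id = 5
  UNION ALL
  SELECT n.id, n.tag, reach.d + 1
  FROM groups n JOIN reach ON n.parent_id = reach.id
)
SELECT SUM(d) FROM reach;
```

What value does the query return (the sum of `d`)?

4

Base: id=5 (chi) at d 0.
Iteration 1: rows with parent_id in {5} -> nu (id 7, d 1), pi (id 9, d 1).
Iteration 2: rows with parent_id in {7,9} -> rho (id 8, d 2).
Iteration 3: no rows with parent_id in {8}; recursion stops.
SUM(d) = 0 + 1 + 1 + 2 = 4.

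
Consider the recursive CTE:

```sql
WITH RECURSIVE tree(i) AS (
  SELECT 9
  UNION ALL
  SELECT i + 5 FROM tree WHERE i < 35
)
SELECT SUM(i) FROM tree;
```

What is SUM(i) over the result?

168

Base: i=9.
Iteration 1: 9 < 35 holds -> i = 9 + 5 = 14.
Iteration 2: 14 < 35 holds -> i = 14 + 5 = 19.
Iteration 3: 19 < 35 holds -> i = 19 + 5 = 24.
Iteration 4: 24 < 35 holds -> i = 24 + 5 = 29.
Iteration 5: 29 < 35 holds -> i = 29 + 5 = 34.
Iteration 6: 34 < 35 holds -> i = 34 + 5 = 39.
Iteration 7: 39 < 35 fails; recursion stops.
SUM(i) = 9 + 14 + 19 + 24 + 29 + 34 + 39 = 168.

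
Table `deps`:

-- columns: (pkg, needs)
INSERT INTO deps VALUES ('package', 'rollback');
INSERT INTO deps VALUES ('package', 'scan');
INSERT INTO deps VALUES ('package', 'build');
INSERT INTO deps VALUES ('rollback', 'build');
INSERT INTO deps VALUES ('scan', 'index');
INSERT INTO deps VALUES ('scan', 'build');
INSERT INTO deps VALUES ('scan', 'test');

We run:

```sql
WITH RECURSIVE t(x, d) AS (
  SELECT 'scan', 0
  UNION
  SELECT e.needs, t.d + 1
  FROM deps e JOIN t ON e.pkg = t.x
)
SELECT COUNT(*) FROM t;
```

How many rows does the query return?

4

Base: (scan, d=0).
Iteration 1: edges from {scan} -> (build, d=1), (index, d=1), (test, d=1).
Iteration 2: no outgoing edges from {build,index,test}; recursion stops.
Total rows emitted: 4.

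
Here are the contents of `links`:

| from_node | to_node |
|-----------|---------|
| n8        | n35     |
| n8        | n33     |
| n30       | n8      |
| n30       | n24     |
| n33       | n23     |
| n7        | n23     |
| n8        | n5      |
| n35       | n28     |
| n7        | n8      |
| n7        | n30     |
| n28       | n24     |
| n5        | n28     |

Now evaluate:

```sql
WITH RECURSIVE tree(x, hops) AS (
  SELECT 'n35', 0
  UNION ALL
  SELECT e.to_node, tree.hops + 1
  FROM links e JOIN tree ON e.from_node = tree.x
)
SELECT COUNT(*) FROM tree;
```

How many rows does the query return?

Base: (n35, hops=0).
Iteration 1: edges from {n35} -> (n28, hops=1).
Iteration 2: edges from {n28} -> (n24, hops=2).
Iteration 3: no outgoing edges from {n24}; recursion stops.
Total rows emitted: 3.

3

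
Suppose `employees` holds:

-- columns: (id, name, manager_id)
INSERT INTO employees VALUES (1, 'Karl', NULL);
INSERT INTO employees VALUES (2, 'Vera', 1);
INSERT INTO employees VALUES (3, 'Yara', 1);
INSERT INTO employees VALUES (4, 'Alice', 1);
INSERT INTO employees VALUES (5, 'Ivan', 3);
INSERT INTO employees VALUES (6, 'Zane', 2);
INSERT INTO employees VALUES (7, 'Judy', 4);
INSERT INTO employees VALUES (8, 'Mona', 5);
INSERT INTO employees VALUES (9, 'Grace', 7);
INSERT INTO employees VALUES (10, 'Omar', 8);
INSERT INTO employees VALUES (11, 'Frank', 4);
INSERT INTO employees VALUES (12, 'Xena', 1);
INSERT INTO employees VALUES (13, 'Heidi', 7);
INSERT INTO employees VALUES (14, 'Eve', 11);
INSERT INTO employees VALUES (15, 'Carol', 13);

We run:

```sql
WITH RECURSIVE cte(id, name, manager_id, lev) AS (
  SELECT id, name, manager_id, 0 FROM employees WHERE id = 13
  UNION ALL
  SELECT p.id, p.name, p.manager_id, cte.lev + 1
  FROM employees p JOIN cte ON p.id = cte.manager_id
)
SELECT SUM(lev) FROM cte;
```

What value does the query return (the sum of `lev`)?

Base: id=13 (Heidi), manager_id=7, lev 0.
Iteration 1: join on id=7 -> Judy (id 7, manager_id=4, lev 1).
Iteration 2: join on id=4 -> Alice (id 4, manager_id=1, lev 2).
Iteration 3: join on id=1 -> Karl (id 1, manager_id=NULL, lev 3).
Iteration 4: manager_id is NULL; no match; recursion stops.
SUM(lev) = 0 + 1 + 2 + 3 = 6.

6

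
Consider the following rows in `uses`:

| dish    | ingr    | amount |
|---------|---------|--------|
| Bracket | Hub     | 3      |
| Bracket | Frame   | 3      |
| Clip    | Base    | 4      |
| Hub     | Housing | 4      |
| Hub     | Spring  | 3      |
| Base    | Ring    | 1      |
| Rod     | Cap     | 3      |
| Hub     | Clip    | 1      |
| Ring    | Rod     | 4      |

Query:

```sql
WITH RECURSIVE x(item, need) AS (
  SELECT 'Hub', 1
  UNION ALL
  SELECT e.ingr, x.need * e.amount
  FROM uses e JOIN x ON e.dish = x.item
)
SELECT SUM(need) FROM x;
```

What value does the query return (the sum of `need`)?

Base: (Hub, need=1).
Iteration 1: components of {Hub} -> Clip = 1*1 = 1, Housing = 1*4 = 4, Spring = 1*3 = 3.
Iteration 2: components of {Clip,Housing,Spring} -> Base = 1*4 = 4.
Iteration 3: components of {Base} -> Ring = 4*1 = 4.
Iteration 4: components of {Ring} -> Rod = 4*4 = 16.
Iteration 5: components of {Rod} -> Cap = 16*3 = 48.
Iteration 6: no further components; recursion stops.
SUM(need) = 1 + 4 + 1 + 3 + 4 + 4 + 16 + 48 = 81.

81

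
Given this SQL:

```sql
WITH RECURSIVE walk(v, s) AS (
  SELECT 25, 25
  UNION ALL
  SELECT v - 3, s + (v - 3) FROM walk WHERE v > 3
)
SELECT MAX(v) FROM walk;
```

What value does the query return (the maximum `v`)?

Base: v=25, s=25.
Iteration 1: 25 > 3 holds -> v = 25 - 3 = 22, s = 25 + 22 = 47.
Iteration 2: 22 > 3 holds -> v = 22 - 3 = 19, s = 47 + 19 = 66.
Iteration 3: 19 > 3 holds -> v = 19 - 3 = 16, s = 66 + 16 = 82.
Iteration 4: 16 > 3 holds -> v = 16 - 3 = 13, s = 82 + 13 = 95.
Iteration 5: 13 > 3 holds -> v = 13 - 3 = 10, s = 95 + 10 = 105.
Iteration 6: 10 > 3 holds -> v = 10 - 3 = 7, s = 105 + 7 = 112.
Iteration 7: 7 > 3 holds -> v = 7 - 3 = 4, s = 112 + 4 = 116.
Iteration 8: 4 > 3 holds -> v = 4 - 3 = 1, s = 116 + 1 = 117.
Iteration 9: 1 > 3 fails; recursion stops.
v values: 25, 22, 19, 16, 13, 10, 7, 4, 1; the maximum is 25.

25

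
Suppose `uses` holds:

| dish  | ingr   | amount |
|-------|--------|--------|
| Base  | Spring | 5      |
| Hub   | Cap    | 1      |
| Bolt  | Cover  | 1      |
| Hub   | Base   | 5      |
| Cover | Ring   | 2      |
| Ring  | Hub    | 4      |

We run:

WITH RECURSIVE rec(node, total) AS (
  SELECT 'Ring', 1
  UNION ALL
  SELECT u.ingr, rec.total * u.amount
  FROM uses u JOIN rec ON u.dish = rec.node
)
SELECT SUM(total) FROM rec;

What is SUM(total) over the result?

129

Base: (Ring, total=1).
Iteration 1: components of {Ring} -> Hub = 1*4 = 4.
Iteration 2: components of {Hub} -> Base = 4*5 = 20, Cap = 4*1 = 4.
Iteration 3: components of {Base,Cap} -> Spring = 20*5 = 100.
Iteration 4: no further components; recursion stops.
SUM(total) = 1 + 4 + 20 + 4 + 100 = 129.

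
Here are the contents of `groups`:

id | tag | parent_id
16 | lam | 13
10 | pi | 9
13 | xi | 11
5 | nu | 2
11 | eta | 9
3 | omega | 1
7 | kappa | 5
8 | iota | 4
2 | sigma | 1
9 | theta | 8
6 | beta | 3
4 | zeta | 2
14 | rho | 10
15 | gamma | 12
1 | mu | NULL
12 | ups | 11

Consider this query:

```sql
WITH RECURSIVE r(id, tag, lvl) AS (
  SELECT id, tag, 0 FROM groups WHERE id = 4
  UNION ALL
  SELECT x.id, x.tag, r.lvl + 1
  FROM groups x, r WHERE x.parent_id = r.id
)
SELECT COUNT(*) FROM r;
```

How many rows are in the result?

10

Base: id=4 (zeta) at lvl 0.
Iteration 1: rows with parent_id in {4} -> iota (id 8, lvl 1).
Iteration 2: rows with parent_id in {8} -> theta (id 9, lvl 2).
Iteration 3: rows with parent_id in {9} -> pi (id 10, lvl 3), eta (id 11, lvl 3).
Iteration 4: rows with parent_id in {10,11} -> ups (id 12, lvl 4), xi (id 13, lvl 4), rho (id 14, lvl 4).
Iteration 5: rows with parent_id in {12,13,14} -> gamma (id 15, lvl 5), lam (id 16, lvl 5).
Iteration 6: no rows with parent_id in {15,16}; recursion stops.
Total rows emitted: 10.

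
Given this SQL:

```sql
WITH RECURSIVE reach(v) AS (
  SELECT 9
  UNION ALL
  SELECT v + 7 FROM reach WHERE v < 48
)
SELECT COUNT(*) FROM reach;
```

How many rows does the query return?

Base: v=9.
Iteration 1: 9 < 48 holds -> v = 9 + 7 = 16.
Iteration 2: 16 < 48 holds -> v = 16 + 7 = 23.
Iteration 3: 23 < 48 holds -> v = 23 + 7 = 30.
Iteration 4: 30 < 48 holds -> v = 30 + 7 = 37.
Iteration 5: 37 < 48 holds -> v = 37 + 7 = 44.
Iteration 6: 44 < 48 holds -> v = 44 + 7 = 51.
Iteration 7: 51 < 48 fails; recursion stops.
Total rows emitted: 7.

7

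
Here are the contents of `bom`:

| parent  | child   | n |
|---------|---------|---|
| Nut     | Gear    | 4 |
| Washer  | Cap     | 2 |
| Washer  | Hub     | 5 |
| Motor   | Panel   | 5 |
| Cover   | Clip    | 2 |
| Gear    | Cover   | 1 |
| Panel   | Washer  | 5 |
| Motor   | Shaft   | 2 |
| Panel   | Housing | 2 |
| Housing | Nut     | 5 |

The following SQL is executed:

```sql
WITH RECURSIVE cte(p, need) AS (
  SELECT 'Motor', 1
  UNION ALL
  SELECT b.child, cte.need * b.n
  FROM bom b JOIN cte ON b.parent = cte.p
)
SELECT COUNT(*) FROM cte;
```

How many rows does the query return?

Base: (Motor, need=1).
Iteration 1: components of {Motor} -> Panel = 1*5 = 5, Shaft = 1*2 = 2.
Iteration 2: components of {Panel,Shaft} -> Housing = 5*2 = 10, Washer = 5*5 = 25.
Iteration 3: components of {Housing,Washer} -> Cap = 25*2 = 50, Hub = 25*5 = 125, Nut = 10*5 = 50.
Iteration 4: components of {Cap,Hub,Nut} -> Gear = 50*4 = 200.
Iteration 5: components of {Gear} -> Cover = 200*1 = 200.
Iteration 6: components of {Cover} -> Clip = 200*2 = 400.
Iteration 7: no further components; recursion stops.
Total rows emitted: 11.

11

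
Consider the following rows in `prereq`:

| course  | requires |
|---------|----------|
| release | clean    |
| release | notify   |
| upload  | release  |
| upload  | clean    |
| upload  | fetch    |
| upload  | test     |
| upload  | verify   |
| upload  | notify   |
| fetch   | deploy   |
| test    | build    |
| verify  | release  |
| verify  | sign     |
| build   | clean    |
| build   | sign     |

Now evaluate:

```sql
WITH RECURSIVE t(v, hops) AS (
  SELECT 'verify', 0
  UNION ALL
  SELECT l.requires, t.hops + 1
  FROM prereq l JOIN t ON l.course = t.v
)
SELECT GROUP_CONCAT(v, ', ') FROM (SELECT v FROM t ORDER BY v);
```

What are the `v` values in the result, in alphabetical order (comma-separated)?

clean, notify, release, sign, verify

Base: (verify, hops=0).
Iteration 1: edges from {verify} -> (release, hops=1), (sign, hops=1).
Iteration 2: edges from {release,sign} -> (clean, hops=2), (notify, hops=2).
Iteration 3: no outgoing edges from {clean,notify}; recursion stops.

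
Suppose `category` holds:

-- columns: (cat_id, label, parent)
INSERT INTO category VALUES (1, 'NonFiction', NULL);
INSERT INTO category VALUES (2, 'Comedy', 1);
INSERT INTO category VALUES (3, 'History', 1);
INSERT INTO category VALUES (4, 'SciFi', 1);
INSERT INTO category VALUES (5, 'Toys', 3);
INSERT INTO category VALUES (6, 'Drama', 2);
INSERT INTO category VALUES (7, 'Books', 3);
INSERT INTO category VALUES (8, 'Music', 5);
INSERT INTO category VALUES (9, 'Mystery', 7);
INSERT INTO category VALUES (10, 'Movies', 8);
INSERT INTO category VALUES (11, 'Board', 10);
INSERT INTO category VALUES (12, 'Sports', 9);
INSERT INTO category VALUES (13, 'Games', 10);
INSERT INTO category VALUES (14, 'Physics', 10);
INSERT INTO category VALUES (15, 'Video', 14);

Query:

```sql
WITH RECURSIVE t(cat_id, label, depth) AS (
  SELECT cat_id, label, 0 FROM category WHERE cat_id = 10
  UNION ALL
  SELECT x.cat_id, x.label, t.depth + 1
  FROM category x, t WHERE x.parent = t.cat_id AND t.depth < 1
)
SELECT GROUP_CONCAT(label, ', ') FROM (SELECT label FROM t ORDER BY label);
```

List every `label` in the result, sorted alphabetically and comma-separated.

Board, Games, Movies, Physics

Base: cat_id=10 (Movies) at depth 0.
Iteration 1: rows with parent in {10} -> Board (id 11, depth 1), Games (id 13, depth 1), Physics (id 14, depth 1).
Iteration 2: depth < 1 fails for all current rows; recursion stops.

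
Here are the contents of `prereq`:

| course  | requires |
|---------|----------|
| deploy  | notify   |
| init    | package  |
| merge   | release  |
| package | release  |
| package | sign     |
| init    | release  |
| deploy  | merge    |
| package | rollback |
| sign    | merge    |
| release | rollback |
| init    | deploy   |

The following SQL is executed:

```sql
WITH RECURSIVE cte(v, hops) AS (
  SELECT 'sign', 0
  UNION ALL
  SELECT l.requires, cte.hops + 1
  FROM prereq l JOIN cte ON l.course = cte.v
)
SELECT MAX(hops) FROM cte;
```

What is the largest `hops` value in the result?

Base: (sign, hops=0).
Iteration 1: edges from {sign} -> (merge, hops=1).
Iteration 2: edges from {merge} -> (release, hops=2).
Iteration 3: edges from {release} -> (rollback, hops=3).
Iteration 4: no outgoing edges from {rollback}; recursion stops.
hops values: 0, 1, 2, 3; the maximum is 3.

3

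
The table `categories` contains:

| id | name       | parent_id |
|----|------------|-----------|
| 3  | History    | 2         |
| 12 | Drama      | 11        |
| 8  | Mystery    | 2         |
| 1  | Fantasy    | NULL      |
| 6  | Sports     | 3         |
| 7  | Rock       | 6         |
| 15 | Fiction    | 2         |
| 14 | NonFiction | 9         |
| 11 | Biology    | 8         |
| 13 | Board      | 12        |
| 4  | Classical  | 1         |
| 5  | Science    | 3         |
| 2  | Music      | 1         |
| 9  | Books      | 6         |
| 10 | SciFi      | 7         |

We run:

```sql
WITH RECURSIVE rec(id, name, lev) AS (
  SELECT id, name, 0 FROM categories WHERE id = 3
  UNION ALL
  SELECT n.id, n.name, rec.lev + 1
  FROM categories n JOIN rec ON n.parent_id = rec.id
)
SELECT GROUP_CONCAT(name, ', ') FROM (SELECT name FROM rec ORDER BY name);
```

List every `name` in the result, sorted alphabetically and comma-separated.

Books, History, NonFiction, Rock, SciFi, Science, Sports

Base: id=3 (History) at lev 0.
Iteration 1: rows with parent_id in {3} -> Science (id 5, lev 1), Sports (id 6, lev 1).
Iteration 2: rows with parent_id in {5,6} -> Rock (id 7, lev 2), Books (id 9, lev 2).
Iteration 3: rows with parent_id in {7,9} -> SciFi (id 10, lev 3), NonFiction (id 14, lev 3).
Iteration 4: no rows with parent_id in {10,14}; recursion stops.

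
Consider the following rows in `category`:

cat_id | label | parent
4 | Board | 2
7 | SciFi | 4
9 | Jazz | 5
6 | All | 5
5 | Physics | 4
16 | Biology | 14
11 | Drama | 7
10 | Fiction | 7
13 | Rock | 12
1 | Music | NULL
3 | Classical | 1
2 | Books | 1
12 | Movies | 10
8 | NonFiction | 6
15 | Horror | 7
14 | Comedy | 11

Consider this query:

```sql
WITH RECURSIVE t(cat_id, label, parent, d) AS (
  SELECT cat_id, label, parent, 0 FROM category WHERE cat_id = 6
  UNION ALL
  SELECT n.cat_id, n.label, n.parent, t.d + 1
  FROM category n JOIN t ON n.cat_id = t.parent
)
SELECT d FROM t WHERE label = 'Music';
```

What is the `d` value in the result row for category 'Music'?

Base: cat_id=6 (All), parent=5, d 0.
Iteration 1: join on cat_id=5 -> Physics (id 5, parent=4, d 1).
Iteration 2: join on cat_id=4 -> Board (id 4, parent=2, d 2).
Iteration 3: join on cat_id=2 -> Books (id 2, parent=1, d 3).
Iteration 4: join on cat_id=1 -> Music (id 1, parent=NULL, d 4).
Iteration 5: parent is NULL; no match; recursion stops.

4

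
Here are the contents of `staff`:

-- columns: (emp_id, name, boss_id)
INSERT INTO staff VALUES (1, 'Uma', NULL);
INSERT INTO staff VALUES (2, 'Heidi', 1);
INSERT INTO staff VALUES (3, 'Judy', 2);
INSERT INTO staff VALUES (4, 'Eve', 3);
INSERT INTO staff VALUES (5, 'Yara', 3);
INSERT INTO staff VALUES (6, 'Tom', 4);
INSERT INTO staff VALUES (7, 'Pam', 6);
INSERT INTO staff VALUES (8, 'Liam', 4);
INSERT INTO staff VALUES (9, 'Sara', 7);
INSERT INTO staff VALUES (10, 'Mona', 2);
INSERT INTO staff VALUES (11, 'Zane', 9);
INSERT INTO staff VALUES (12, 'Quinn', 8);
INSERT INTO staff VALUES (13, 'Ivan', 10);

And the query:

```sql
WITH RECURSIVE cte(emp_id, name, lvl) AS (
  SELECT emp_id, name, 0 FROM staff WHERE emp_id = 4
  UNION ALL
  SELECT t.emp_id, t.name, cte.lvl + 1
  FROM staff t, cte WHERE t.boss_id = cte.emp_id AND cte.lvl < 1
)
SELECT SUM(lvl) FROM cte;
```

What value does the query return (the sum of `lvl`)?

2

Base: emp_id=4 (Eve) at lvl 0.
Iteration 1: rows with boss_id in {4} -> Tom (id 6, lvl 1), Liam (id 8, lvl 1).
Iteration 2: lvl < 1 fails for all current rows; recursion stops.
SUM(lvl) = 0 + 1 + 1 = 2.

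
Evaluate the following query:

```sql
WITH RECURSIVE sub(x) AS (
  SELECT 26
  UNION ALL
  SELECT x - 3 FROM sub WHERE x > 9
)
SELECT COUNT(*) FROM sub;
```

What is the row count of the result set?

7

Base: x=26.
Iteration 1: 26 > 9 holds -> x = 26 - 3 = 23.
Iteration 2: 23 > 9 holds -> x = 23 - 3 = 20.
Iteration 3: 20 > 9 holds -> x = 20 - 3 = 17.
Iteration 4: 17 > 9 holds -> x = 17 - 3 = 14.
Iteration 5: 14 > 9 holds -> x = 14 - 3 = 11.
Iteration 6: 11 > 9 holds -> x = 11 - 3 = 8.
Iteration 7: 8 > 9 fails; recursion stops.
Total rows emitted: 7.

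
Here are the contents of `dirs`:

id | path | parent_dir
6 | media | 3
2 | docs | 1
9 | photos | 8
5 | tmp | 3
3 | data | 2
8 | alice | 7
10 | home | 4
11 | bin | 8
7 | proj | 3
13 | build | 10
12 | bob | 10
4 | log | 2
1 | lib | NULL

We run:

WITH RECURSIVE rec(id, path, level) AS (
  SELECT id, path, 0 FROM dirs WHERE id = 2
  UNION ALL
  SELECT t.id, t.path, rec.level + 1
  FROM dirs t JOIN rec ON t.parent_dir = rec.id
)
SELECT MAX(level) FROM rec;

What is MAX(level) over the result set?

Base: id=2 (docs) at level 0.
Iteration 1: rows with parent_dir in {2} -> data (id 3, level 1), log (id 4, level 1).
Iteration 2: rows with parent_dir in {3,4} -> tmp (id 5, level 2), media (id 6, level 2), proj (id 7, level 2), home (id 10, level 2).
Iteration 3: rows with parent_dir in {5,6,7,10} -> alice (id 8, level 3), bob (id 12, level 3), build (id 13, level 3).
Iteration 4: rows with parent_dir in {8,12,13} -> photos (id 9, level 4), bin (id 11, level 4).
Iteration 5: no rows with parent_dir in {9,11}; recursion stops.
level values: 0, 1, 1, 2, 2, 2, 2, 3, 3, 3, 4, 4; the maximum is 4.

4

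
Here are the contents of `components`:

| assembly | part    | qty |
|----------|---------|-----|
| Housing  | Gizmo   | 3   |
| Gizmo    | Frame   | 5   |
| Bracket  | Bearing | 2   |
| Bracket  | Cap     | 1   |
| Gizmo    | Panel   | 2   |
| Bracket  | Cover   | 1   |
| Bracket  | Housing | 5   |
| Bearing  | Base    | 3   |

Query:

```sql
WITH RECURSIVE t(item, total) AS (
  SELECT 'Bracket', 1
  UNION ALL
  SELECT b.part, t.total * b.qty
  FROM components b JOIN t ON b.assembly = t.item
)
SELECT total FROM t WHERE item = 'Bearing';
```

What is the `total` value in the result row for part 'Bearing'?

2

Base: (Bracket, total=1).
Iteration 1: components of {Bracket} -> Bearing = 1*2 = 2, Cap = 1*1 = 1, Cover = 1*1 = 1, Housing = 1*5 = 5.
Iteration 2: components of {Bearing,Cap,Cover,Housing} -> Base = 2*3 = 6, Gizmo = 5*3 = 15.
Iteration 3: components of {Base,Gizmo} -> Frame = 15*5 = 75, Panel = 15*2 = 30.
Iteration 4: no further components; recursion stops.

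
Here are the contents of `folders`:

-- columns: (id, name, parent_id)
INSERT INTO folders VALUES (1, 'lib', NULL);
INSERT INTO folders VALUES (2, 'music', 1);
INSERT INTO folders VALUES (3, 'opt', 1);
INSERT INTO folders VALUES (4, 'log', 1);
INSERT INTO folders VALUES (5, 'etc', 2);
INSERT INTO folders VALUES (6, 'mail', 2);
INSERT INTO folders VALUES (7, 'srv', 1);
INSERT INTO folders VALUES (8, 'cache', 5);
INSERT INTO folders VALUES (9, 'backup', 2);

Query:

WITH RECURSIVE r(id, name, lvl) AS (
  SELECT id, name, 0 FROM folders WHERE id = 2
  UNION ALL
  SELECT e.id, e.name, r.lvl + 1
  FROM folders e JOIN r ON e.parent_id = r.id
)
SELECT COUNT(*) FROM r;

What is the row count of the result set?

5

Base: id=2 (music) at lvl 0.
Iteration 1: rows with parent_id in {2} -> etc (id 5, lvl 1), mail (id 6, lvl 1), backup (id 9, lvl 1).
Iteration 2: rows with parent_id in {5,6,9} -> cache (id 8, lvl 2).
Iteration 3: no rows with parent_id in {8}; recursion stops.
Total rows emitted: 5.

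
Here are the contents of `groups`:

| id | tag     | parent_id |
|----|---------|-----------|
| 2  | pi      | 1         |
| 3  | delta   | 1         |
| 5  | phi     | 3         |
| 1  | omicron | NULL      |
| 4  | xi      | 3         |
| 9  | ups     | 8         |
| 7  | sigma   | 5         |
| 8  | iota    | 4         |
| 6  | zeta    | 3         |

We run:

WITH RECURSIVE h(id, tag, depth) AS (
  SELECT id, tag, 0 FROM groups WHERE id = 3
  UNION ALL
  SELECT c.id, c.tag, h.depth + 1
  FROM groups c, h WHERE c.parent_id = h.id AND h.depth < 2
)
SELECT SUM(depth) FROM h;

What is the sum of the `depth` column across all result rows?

Base: id=3 (delta) at depth 0.
Iteration 1: rows with parent_id in {3} -> xi (id 4, depth 1), phi (id 5, depth 1), zeta (id 6, depth 1).
Iteration 2: rows with parent_id in {4,5,6} -> sigma (id 7, depth 2), iota (id 8, depth 2).
Iteration 3: depth < 2 fails for all current rows; recursion stops.
SUM(depth) = 0 + 1 + 1 + 1 + 2 + 2 = 7.

7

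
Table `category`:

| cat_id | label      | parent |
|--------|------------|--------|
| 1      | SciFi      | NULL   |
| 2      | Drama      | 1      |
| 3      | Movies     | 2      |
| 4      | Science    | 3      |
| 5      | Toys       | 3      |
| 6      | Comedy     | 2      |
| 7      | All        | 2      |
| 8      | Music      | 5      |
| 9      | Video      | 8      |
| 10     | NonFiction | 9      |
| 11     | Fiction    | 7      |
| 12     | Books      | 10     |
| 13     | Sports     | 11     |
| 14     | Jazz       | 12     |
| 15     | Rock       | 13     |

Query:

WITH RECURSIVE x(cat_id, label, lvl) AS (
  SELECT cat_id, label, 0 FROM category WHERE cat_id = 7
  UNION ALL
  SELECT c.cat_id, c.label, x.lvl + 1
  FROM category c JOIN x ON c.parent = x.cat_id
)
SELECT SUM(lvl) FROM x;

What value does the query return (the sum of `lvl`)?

Base: cat_id=7 (All) at lvl 0.
Iteration 1: rows with parent in {7} -> Fiction (id 11, lvl 1).
Iteration 2: rows with parent in {11} -> Sports (id 13, lvl 2).
Iteration 3: rows with parent in {13} -> Rock (id 15, lvl 3).
Iteration 4: no rows with parent in {15}; recursion stops.
SUM(lvl) = 0 + 1 + 2 + 3 = 6.

6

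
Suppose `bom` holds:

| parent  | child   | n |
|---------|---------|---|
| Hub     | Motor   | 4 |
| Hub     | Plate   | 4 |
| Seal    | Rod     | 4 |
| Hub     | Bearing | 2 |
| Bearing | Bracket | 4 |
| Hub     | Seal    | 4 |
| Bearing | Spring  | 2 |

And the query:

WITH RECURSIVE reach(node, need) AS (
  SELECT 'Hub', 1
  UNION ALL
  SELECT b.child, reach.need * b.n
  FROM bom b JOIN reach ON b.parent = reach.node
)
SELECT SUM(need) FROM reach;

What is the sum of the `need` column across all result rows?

43

Base: (Hub, need=1).
Iteration 1: components of {Hub} -> Bearing = 1*2 = 2, Motor = 1*4 = 4, Plate = 1*4 = 4, Seal = 1*4 = 4.
Iteration 2: components of {Bearing,Motor,Plate,Seal} -> Bracket = 2*4 = 8, Rod = 4*4 = 16, Spring = 2*2 = 4.
Iteration 3: no further components; recursion stops.
SUM(need) = 1 + 4 + 4 + 2 + 4 + 16 + 4 + 8 = 43.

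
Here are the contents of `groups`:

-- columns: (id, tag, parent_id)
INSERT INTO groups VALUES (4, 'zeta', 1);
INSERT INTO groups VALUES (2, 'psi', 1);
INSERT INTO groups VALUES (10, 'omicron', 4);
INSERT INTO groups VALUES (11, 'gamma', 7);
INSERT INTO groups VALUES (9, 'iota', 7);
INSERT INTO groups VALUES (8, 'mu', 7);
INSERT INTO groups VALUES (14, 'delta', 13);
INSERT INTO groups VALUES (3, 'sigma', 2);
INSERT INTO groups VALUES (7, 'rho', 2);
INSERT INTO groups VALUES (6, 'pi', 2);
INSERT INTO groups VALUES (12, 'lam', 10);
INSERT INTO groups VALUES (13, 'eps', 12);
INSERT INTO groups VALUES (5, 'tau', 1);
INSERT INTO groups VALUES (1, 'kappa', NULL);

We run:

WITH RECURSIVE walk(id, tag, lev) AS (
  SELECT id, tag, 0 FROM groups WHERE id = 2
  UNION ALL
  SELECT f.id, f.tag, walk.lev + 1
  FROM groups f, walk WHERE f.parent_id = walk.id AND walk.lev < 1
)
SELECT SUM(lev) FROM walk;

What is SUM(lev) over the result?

3

Base: id=2 (psi) at lev 0.
Iteration 1: rows with parent_id in {2} -> sigma (id 3, lev 1), pi (id 6, lev 1), rho (id 7, lev 1).
Iteration 2: lev < 1 fails for all current rows; recursion stops.
SUM(lev) = 0 + 1 + 1 + 1 = 3.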